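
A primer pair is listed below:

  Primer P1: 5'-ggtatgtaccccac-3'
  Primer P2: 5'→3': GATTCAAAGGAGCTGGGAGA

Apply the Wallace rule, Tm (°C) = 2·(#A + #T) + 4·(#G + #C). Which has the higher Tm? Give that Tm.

Primer P2, 60°C

Primer P1: A+T=6, G+C=8 → Tm = 2(6)+4(8) = 44°C
Primer P2: A+T=10, G+C=10 → Tm = 2(10)+4(10) = 60°C
44°C vs 60°C → primer P2 is higher.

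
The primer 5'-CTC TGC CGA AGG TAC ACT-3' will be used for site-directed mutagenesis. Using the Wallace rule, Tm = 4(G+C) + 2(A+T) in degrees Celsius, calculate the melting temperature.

Scanning the sequence gives C=6, G=4, A=4, T=4.
So N_AT = 8 and N_GC = 10.
Tm = 4·10 + 2·8 = 40 + 16 = 56°C

56°C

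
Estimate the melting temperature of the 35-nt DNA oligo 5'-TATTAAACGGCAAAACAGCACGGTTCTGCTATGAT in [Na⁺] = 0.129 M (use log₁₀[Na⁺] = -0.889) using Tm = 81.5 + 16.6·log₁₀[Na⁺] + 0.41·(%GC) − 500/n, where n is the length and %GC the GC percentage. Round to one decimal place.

68.9°C

Length n = 35. Base counts: T=9, G=7, C=7, A=12
G+C = 14, so %GC = 14/35 × 100 = 40%
Salt term: 16.6 × (-0.889) = -14.757
GC term: 0.41 × 40 = 16.4; length term: −500/35 = −14.286
Tm = 81.5 + (-14.757) + 16.4 − 14.286 = 68.857 → 68.9°C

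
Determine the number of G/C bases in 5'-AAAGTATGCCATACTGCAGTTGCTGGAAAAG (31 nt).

Base counts: A=11, G=8, C=5, T=7
Total G or C: 8 + 5 = 13

13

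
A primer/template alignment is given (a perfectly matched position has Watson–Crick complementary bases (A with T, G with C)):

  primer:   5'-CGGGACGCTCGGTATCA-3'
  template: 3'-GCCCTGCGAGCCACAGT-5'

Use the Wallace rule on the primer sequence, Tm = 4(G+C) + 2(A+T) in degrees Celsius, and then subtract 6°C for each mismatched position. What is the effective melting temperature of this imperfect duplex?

Primer base counts: A=3, T=3, G=6, C=5 → A+T=6, G+C=11
Perfect-match Tm = 2(6) + 4(11) = 12 + 44 = 56°C
Mismatches (positions where the bases are not complementary): 1 (at position 14)
Effective Tm = 56 − 1×6 = 56 − 6 = 50°C

50°C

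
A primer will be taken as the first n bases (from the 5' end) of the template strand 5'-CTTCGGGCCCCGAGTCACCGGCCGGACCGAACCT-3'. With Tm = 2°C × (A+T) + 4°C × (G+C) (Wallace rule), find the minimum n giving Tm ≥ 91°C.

n = 26

First 25 bases: CTTCGGGCCCCGAGTCACCGGCCGG → Tm = 90°C (< 91°C)
First 26 bases: CTTCGGGCCCCGAGTCACCGGCCGGA → Tm = 92°C (≥ 91°C)
Since every base adds ≥2°C, Tm only increases with n, so the threshold is first crossed at n = 26.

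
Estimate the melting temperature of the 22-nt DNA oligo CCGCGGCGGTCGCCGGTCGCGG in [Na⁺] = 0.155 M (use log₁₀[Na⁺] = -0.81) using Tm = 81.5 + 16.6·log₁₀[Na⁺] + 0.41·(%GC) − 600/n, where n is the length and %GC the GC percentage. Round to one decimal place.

Length n = 22. Scanning the sequence gives G=11, T=2, A=0, C=9.
G+C = 20, so %GC = 20/22 × 100 = 90.909%
Salt term: 16.6 × (-0.81) = -13.446
GC term: 0.41 × 90.909 = 37.273; length term: −600/22 = −27.273
Tm = 81.5 + (-13.446) + 37.273 − 27.273 = 78.054 → 78.1°C

78.1°C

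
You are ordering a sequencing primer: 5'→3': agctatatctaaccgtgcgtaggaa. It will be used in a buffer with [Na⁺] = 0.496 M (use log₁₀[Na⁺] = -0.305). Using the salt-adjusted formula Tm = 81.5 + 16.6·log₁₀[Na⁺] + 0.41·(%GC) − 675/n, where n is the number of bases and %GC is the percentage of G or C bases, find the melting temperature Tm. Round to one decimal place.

67.5°C

Length n = 25. Scanning the sequence gives G=6, C=5, A=8, T=6.
G+C = 11, so %GC = 11/25 × 100 = 44%
Salt term: 16.6 × (-0.305) = -5.063
GC term: 0.41 × 44 = 18.04; length term: −675/25 = −27
Tm = 81.5 + (-5.063) + 18.04 − 27 = 67.477 → 67.5°C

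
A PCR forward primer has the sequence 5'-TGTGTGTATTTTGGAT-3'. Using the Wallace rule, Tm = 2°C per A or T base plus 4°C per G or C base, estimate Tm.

Base counts: G=5, A=2, C=0, T=9
AT pairs contribute 11, GC pairs contribute 5.
Tm = 2(11) + 4(5) = 22 + 20 = 42°C

42°C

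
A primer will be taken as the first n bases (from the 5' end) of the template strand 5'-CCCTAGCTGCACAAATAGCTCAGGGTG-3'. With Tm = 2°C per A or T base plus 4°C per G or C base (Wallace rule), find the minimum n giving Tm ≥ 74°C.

n = 24

First 23 bases: CCCTAGCTGCACAAATAGCTCAG → Tm = 70°C (< 74°C)
First 24 bases: CCCTAGCTGCACAAATAGCTCAGG → Tm = 74°C (≥ 74°C)
Each additional base adds 2°C (A/T) or 4°C (G/C), so Tm is non-decreasing in n; n = 24 is the first length to reach 74°C.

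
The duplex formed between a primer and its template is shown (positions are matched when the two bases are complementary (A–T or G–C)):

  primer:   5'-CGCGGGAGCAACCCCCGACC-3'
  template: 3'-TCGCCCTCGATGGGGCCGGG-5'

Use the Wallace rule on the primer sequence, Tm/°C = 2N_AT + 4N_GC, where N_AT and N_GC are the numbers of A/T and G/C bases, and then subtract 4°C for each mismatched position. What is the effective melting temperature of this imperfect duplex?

56°C

Primer base counts: A=4, T=0, G=6, C=10 → A+T=4, G+C=16
Perfect-match Tm = 2(4) + 4(16) = 8 + 64 = 72°C
Mismatches (positions where the bases are not complementary): 4 (at positions 1, 10, 16, 18)
Effective Tm = 72 − 4×4 = 72 − 16 = 56°C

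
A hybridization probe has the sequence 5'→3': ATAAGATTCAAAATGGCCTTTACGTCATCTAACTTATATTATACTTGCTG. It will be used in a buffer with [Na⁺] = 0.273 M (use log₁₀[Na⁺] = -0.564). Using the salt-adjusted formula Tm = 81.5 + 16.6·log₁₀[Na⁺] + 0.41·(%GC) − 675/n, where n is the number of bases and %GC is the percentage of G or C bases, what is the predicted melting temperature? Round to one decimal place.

70.9°C

Length n = 50. Counting bases: G=6, C=9, A=16, T=19
G+C = 15, so %GC = 15/50 × 100 = 30%
Salt term: 16.6 × (-0.564) = -9.362
GC term: 0.41 × 30 = 12.3; length term: −675/50 = −13.5
Tm = 81.5 + (-9.362) + 12.3 − 13.5 = 70.938 → 70.9°C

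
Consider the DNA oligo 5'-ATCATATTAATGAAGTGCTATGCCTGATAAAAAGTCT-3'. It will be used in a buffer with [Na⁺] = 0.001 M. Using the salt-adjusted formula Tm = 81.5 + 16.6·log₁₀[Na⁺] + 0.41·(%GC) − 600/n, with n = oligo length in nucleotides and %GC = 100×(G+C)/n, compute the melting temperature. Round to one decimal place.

27.7°C

Length n = 37. Counting bases: C=5, G=6, A=14, T=12
G+C = 11, so %GC = 11/37 × 100 = 29.73%
Salt term: 16.6 × (-3) = -49.8
GC term: 0.41 × 29.73 = 12.189; length term: −600/37 = −16.216
Tm = 81.5 + (-49.8) + 12.189 − 16.216 = 27.673 → 27.7°C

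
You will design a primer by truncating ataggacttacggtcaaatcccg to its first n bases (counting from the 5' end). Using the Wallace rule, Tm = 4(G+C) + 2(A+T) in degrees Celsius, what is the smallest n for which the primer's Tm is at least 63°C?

First 21 bases: ATAGGACTTACGGTCAAATCC → Tm = 60°C (< 63°C)
First 22 bases: ATAGGACTTACGGTCAAATCCC → Tm = 64°C (≥ 63°C)
Since every base adds ≥2°C, Tm only increases with n, so the threshold is first crossed at n = 22.

n = 22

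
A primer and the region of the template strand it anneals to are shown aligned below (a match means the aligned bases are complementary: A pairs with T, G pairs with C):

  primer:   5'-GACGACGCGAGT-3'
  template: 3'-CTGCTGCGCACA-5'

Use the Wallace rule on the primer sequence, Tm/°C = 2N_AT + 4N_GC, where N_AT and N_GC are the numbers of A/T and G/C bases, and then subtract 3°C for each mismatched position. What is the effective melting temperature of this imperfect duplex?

37°C

Primer base counts: A=3, T=1, G=5, C=3 → A+T=4, G+C=8
Perfect-match Tm = 2(4) + 4(8) = 8 + 32 = 40°C
Mismatches (positions where the bases are not complementary): 1 (at position 10)
Effective Tm = 40 − 1×3 = 40 − 3 = 37°C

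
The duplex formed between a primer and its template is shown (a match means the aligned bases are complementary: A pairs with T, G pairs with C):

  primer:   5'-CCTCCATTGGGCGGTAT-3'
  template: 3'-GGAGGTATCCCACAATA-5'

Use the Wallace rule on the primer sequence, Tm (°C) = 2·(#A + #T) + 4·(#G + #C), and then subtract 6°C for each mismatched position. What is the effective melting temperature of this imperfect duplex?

Primer base counts: A=2, T=5, G=5, C=5 → A+T=7, G+C=10
Perfect-match Tm = 2(7) + 4(10) = 14 + 40 = 54°C
Mismatches (positions where the bases are not complementary): 3 (at positions 8, 12, 14)
Effective Tm = 54 − 3×6 = 54 − 18 = 36°C

36°C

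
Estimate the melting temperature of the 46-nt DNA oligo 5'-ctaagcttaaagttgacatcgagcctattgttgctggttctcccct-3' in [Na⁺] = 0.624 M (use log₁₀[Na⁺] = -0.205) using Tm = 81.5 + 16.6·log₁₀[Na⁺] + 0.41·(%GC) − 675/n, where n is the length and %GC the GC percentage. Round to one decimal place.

82.1°C

Length n = 46. C=12, A=9, T=16, G=9
G+C = 21, so %GC = 21/46 × 100 = 45.652%
Salt term: 16.6 × (-0.205) = -3.403
GC term: 0.41 × 45.652 = 18.717; length term: −675/46 = −14.674
Tm = 81.5 + (-3.403) + 18.717 − 14.674 = 82.14 → 82.1°C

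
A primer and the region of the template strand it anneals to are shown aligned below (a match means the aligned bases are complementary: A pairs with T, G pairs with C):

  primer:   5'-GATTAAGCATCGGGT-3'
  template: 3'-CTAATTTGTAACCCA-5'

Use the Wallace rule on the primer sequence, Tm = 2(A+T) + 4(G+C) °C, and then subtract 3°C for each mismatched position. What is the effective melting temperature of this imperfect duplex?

38°C

Primer base counts: A=4, T=4, G=5, C=2 → A+T=8, G+C=7
Perfect-match Tm = 2(8) + 4(7) = 16 + 28 = 44°C
Mismatches (positions where the bases are not complementary): 2 (at positions 7, 11)
Effective Tm = 44 − 2×3 = 44 − 6 = 38°C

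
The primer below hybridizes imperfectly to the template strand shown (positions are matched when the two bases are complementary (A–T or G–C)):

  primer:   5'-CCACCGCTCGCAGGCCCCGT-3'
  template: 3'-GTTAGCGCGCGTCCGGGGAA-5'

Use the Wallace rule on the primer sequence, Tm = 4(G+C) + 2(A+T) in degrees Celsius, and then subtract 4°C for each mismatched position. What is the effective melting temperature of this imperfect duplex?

56°C

Primer base counts: A=2, T=2, G=5, C=11 → A+T=4, G+C=16
Perfect-match Tm = 2(4) + 4(16) = 8 + 64 = 72°C
Mismatches (positions where the bases are not complementary): 4 (at positions 2, 4, 8, 19)
Effective Tm = 72 − 4×4 = 72 − 16 = 56°C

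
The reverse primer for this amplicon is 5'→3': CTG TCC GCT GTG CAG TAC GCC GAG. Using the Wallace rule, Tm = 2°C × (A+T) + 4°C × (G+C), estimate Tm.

Counting bases: T=5, G=8, C=8, A=3
A+T = 8, G+C = 16
Tm = 2(8) + 4(16) = 16 + 64 = 80°C

80°C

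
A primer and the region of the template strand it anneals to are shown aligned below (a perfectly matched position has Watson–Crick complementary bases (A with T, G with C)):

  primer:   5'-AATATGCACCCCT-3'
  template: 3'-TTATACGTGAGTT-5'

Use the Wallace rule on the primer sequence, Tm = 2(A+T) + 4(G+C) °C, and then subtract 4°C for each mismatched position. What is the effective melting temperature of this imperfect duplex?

26°C

Primer base counts: A=4, T=3, G=1, C=5 → A+T=7, G+C=6
Perfect-match Tm = 2(7) + 4(6) = 14 + 24 = 38°C
Mismatches (positions where the bases are not complementary): 3 (at positions 10, 12, 13)
Effective Tm = 38 − 3×4 = 38 − 12 = 26°C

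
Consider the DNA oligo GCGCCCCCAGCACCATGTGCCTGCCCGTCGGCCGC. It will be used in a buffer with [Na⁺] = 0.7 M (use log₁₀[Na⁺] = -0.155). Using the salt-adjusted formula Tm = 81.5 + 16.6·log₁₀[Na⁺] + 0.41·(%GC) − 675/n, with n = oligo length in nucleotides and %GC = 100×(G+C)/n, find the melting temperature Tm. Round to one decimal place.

Length n = 35. Scanning the sequence gives T=4, C=18, A=3, G=10.
G+C = 28, so %GC = 28/35 × 100 = 80%
Salt term: 16.6 × (-0.155) = -2.573
GC term: 0.41 × 80 = 32.8; length term: −675/35 = −19.286
Tm = 81.5 + (-2.573) + 32.8 − 19.286 = 92.441 → 92.4°C

92.4°C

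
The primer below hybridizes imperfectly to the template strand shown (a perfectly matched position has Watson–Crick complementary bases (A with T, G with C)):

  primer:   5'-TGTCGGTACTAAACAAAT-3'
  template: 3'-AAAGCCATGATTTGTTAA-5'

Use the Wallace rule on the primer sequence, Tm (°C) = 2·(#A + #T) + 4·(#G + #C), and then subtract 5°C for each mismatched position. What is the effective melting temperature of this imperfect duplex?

Primer base counts: A=7, T=5, G=3, C=3 → A+T=12, G+C=6
Perfect-match Tm = 2(12) + 4(6) = 24 + 24 = 48°C
Mismatches (positions where the bases are not complementary): 2 (at positions 2, 17)
Effective Tm = 48 − 2×5 = 48 − 10 = 38°C

38°C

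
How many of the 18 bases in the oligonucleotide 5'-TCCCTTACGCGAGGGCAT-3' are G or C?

Scanning the sequence gives C=6, A=3, G=5, T=4.
G+C = 5 + 6 = 11

11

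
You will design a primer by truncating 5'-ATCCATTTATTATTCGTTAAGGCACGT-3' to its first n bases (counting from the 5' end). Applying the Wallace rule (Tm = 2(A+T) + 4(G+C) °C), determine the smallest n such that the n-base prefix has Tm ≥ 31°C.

n = 14

First 13 bases: ATCCATTTATTAT → Tm = 30°C (< 31°C)
First 14 bases: ATCCATTTATTATT → Tm = 32°C (≥ 31°C)
Each additional base adds 2°C (A/T) or 4°C (G/C), so Tm is non-decreasing in n; n = 14 is the first length to reach 31°C.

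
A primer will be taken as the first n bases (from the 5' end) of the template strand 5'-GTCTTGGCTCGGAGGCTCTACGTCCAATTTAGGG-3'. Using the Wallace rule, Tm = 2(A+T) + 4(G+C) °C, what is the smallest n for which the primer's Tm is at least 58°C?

First 17 bases: GTCTTGGCTCGGAGGCT → Tm = 56°C (< 58°C)
First 18 bases: GTCTTGGCTCGGAGGCTC → Tm = 60°C (≥ 58°C)
Each additional base adds 2°C (A/T) or 4°C (G/C), so Tm is non-decreasing in n; n = 18 is the first length to reach 58°C.

n = 18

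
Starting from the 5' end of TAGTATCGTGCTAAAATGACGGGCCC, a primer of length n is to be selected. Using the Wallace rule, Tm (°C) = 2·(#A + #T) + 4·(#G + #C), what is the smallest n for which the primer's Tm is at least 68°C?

First 23 bases: TAGTATCGTGCTAAAATGACGGG → Tm = 66°C (< 68°C)
First 24 bases: TAGTATCGTGCTAAAATGACGGGC → Tm = 70°C (≥ 68°C)
Since every base adds ≥2°C, Tm only increases with n, so the threshold is first crossed at n = 24.

n = 24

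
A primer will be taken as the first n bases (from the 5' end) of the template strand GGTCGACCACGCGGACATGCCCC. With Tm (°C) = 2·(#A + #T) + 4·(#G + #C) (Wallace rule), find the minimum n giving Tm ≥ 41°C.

n = 12

First 11 bases: GGTCGACCACG → Tm = 38°C (< 41°C)
First 12 bases: GGTCGACCACGC → Tm = 42°C (≥ 41°C)
Each additional base adds 2°C (A/T) or 4°C (G/C), so Tm is non-decreasing in n; n = 12 is the first length to reach 41°C.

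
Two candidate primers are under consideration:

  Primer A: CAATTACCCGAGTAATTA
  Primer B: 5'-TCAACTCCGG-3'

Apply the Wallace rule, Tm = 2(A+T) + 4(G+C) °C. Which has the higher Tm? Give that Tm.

Primer A, 48°C

Primer A: A+T=12, G+C=6 → Tm = 2(12)+4(6) = 48°C
Primer B: A+T=4, G+C=6 → Tm = 2(4)+4(6) = 32°C
48°C vs 32°C → primer A is higher.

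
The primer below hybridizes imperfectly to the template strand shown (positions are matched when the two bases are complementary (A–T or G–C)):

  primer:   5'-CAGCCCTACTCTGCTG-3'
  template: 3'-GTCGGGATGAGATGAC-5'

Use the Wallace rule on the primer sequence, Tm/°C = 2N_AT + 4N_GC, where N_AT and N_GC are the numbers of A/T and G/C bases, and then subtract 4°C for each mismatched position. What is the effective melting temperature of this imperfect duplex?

Primer base counts: A=2, T=4, G=3, C=7 → A+T=6, G+C=10
Perfect-match Tm = 2(6) + 4(10) = 12 + 40 = 52°C
Mismatches (positions where the bases are not complementary): 1 (at position 13)
Effective Tm = 52 − 1×4 = 52 − 4 = 48°C

48°C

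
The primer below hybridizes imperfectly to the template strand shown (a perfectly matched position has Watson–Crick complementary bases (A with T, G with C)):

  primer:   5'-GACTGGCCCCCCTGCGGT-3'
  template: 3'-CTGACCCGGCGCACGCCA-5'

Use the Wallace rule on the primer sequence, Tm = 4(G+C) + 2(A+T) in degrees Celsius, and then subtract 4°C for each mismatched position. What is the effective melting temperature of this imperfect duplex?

Primer base counts: A=1, T=3, G=6, C=8 → A+T=4, G+C=14
Perfect-match Tm = 2(4) + 4(14) = 8 + 56 = 64°C
Mismatches (positions where the bases are not complementary): 3 (at positions 7, 10, 12)
Effective Tm = 64 − 3×4 = 64 − 12 = 52°C

52°C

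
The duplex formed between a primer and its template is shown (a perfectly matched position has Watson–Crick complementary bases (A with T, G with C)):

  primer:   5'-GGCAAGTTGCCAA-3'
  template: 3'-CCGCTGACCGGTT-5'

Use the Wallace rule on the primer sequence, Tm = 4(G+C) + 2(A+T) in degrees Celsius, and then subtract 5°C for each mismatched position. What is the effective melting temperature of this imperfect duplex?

25°C

Primer base counts: A=4, T=2, G=4, C=3 → A+T=6, G+C=7
Perfect-match Tm = 2(6) + 4(7) = 12 + 28 = 40°C
Mismatches (positions where the bases are not complementary): 3 (at positions 4, 6, 8)
Effective Tm = 40 − 3×5 = 40 − 15 = 25°C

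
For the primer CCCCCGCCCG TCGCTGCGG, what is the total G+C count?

Scanning the sequence gives C=11, A=0, T=2, G=6.
G+C = 6 + 11 = 17

17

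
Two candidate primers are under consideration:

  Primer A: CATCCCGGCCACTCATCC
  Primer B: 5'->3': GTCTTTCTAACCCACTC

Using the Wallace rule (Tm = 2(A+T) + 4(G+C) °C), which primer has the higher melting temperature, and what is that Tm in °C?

Primer A, 60°C

Primer A: A+T=6, G+C=12 → Tm = 2(6)+4(12) = 60°C
Primer B: A+T=9, G+C=8 → Tm = 2(9)+4(8) = 50°C
60°C vs 50°C → primer A is higher.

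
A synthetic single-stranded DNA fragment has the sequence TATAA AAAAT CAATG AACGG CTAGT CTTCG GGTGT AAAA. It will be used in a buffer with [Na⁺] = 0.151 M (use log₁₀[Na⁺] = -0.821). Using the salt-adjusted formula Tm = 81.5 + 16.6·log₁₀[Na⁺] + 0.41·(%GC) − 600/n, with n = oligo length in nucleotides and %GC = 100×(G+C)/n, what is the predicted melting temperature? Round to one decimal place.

Length n = 39. Base counts: C=5, T=10, A=16, G=8
G+C = 13, so %GC = 13/39 × 100 = 33.333%
Salt term: 16.6 × (-0.821) = -13.629
GC term: 0.41 × 33.333 = 13.667; length term: −600/39 = −15.385
Tm = 81.5 + (-13.629) + 13.667 − 15.385 = 66.153 → 66.2°C

66.2°C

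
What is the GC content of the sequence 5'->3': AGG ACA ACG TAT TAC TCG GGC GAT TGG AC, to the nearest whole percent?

52%

Base counts: T=6, C=6, G=9, A=8
G+C = 9 + 6 = 15 out of 29 bases
%GC = 15/29 × 100 = 51.72% ≈ 52%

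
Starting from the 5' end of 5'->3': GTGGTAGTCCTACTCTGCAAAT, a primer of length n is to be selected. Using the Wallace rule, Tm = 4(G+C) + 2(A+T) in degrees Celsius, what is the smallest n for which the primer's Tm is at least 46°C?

n = 15

First 14 bases: GTGGTAGTCCTACT → Tm = 42°C (< 46°C)
First 15 bases: GTGGTAGTCCTACTC → Tm = 46°C (≥ 46°C)
Each additional base adds 2°C (A/T) or 4°C (G/C), so Tm is non-decreasing in n; n = 15 is the first length to reach 46°C.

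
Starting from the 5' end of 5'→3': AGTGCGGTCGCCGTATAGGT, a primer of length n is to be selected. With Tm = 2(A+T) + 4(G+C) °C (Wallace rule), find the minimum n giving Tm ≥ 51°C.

First 15 bases: AGTGCGGTCGCCGTA → Tm = 50°C (< 51°C)
First 16 bases: AGTGCGGTCGCCGTAT → Tm = 52°C (≥ 51°C)
Since every base adds ≥2°C, Tm only increases with n, so the threshold is first crossed at n = 16.

n = 16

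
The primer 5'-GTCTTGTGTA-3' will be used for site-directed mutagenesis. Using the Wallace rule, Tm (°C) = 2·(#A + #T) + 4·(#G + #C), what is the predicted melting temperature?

C=1, A=1, G=3, T=5
So N_AT = 6 and N_GC = 4.
Tm = 2×6 + 4×4 = 28°C

28°C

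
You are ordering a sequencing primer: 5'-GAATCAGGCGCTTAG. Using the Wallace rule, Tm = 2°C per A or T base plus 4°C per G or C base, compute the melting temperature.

46°C

Counting bases: G=5, A=4, T=3, C=3
So N_AT = 7 and N_GC = 8.
Tm = 2(7) + 4(8) = 14 + 32 = 46°C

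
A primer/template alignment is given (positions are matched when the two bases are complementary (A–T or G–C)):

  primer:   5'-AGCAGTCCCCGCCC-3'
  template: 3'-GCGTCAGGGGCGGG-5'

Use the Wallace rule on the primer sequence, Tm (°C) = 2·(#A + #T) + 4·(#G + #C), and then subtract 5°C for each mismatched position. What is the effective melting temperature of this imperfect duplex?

Primer base counts: A=2, T=1, G=3, C=8 → A+T=3, G+C=11
Perfect-match Tm = 2(3) + 4(11) = 6 + 44 = 50°C
Mismatches (positions where the bases are not complementary): 1 (at position 1)
Effective Tm = 50 − 1×5 = 50 − 5 = 45°C

45°C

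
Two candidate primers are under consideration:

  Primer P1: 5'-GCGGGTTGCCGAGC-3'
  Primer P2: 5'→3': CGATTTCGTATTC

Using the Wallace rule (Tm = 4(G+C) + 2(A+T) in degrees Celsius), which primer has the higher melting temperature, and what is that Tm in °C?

Primer P1, 50°C

Primer P1: A+T=3, G+C=11 → Tm = 2(3)+4(11) = 50°C
Primer P2: A+T=8, G+C=5 → Tm = 2(8)+4(5) = 36°C
50°C vs 36°C → primer P1 is higher.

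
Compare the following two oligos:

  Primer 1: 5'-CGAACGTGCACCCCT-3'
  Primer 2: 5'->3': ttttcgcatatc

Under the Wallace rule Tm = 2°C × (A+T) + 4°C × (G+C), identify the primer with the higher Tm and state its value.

Primer 1, 50°C

Primer 1: A+T=5, G+C=10 → Tm = 2(5)+4(10) = 50°C
Primer 2: A+T=8, G+C=4 → Tm = 2(8)+4(4) = 32°C
50°C vs 32°C → primer 1 is higher.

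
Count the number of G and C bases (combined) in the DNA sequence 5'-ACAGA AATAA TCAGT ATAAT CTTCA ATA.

Counting bases: T=8, A=14, G=2, C=4
Total G or C: 2 + 4 = 6

6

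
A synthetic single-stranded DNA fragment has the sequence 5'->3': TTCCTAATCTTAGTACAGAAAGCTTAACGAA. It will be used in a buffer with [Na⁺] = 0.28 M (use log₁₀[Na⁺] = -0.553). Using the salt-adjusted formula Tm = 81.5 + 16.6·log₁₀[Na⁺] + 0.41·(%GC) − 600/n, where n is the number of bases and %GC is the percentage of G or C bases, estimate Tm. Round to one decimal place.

Length n = 31. Counting bases: A=12, G=4, C=6, T=9
G+C = 10, so %GC = 10/31 × 100 = 32.258%
Salt term: 16.6 × (-0.553) = -9.18
GC term: 0.41 × 32.258 = 13.226; length term: −600/31 = −19.355
Tm = 81.5 + (-9.18) + 13.226 − 19.355 = 66.191 → 66.2°C

66.2°C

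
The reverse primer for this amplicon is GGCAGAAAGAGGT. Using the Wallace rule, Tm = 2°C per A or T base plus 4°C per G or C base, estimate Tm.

Scanning the sequence gives C=1, G=6, A=5, T=1.
A+T = 6, G+C = 7
Tm = 2×6 + 4×7 = 40°C

40°C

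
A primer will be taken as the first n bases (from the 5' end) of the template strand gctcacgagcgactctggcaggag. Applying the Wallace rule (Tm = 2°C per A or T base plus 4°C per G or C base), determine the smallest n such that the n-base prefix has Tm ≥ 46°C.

n = 14

First 13 bases: GCTCACGAGCGAC → Tm = 44°C (< 46°C)
First 14 bases: GCTCACGAGCGACT → Tm = 46°C (≥ 46°C)
Each additional base adds 2°C (A/T) or 4°C (G/C), so Tm is non-decreasing in n; n = 14 is the first length to reach 46°C.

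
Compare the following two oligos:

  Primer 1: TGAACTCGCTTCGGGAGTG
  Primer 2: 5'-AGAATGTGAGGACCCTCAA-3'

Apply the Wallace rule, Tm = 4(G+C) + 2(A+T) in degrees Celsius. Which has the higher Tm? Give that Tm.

Primer 1, 60°C

Primer 1: A+T=8, G+C=11 → Tm = 2(8)+4(11) = 60°C
Primer 2: A+T=10, G+C=9 → Tm = 2(10)+4(9) = 56°C
60°C vs 56°C → primer 1 is higher.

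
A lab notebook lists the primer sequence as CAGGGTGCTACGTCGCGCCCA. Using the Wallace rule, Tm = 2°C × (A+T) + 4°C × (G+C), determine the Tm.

72°C

Counting bases: T=3, C=8, A=3, G=7
So N_AT = 6 and N_GC = 15.
Tm = 2×6 + 4×15 = 72°C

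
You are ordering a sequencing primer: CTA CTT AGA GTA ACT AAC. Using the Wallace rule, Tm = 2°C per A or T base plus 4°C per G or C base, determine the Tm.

G=2, A=7, C=4, T=5
A+T = 12, G+C = 6
Tm = 2×12 + 4×6 = 48°C

48°C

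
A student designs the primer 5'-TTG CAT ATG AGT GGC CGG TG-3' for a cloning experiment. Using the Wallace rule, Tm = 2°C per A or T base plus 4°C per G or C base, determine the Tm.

62°C

Scanning the sequence gives G=8, C=3, T=6, A=3.
So N_AT = 9 and N_GC = 11.
Tm = 4·11 + 2·9 = 44 + 18 = 62°C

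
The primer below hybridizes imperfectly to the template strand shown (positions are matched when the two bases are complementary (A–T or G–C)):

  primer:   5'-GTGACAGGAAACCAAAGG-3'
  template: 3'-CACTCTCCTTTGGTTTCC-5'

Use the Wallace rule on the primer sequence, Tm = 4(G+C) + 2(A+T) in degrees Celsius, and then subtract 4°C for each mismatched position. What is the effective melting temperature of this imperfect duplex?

Primer base counts: A=8, T=1, G=6, C=3 → A+T=9, G+C=9
Perfect-match Tm = 2(9) + 4(9) = 18 + 36 = 54°C
Mismatches (positions where the bases are not complementary): 1 (at position 5)
Effective Tm = 54 − 1×4 = 54 − 4 = 50°C

50°C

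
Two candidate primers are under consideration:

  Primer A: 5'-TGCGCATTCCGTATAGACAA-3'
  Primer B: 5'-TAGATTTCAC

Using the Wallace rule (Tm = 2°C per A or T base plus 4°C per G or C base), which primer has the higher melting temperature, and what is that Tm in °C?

Primer A, 58°C

Primer A: A+T=11, G+C=9 → Tm = 2(11)+4(9) = 58°C
Primer B: A+T=7, G+C=3 → Tm = 2(7)+4(3) = 26°C
58°C vs 26°C → primer A is higher.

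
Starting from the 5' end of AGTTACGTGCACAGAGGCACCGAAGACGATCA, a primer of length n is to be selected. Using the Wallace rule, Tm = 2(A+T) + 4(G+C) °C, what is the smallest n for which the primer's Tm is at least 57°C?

n = 19

First 18 bases: AGTTACGTGCACAGAGGC → Tm = 56°C (< 57°C)
First 19 bases: AGTTACGTGCACAGAGGCA → Tm = 58°C (≥ 57°C)
Each additional base adds 2°C (A/T) or 4°C (G/C), so Tm is non-decreasing in n; n = 19 is the first length to reach 57°C.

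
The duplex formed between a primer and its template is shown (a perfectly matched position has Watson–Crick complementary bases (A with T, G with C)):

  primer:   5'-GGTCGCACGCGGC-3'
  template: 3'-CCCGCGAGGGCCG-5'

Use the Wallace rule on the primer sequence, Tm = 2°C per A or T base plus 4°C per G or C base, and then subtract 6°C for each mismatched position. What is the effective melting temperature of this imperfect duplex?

Primer base counts: A=1, T=1, G=6, C=5 → A+T=2, G+C=11
Perfect-match Tm = 2(2) + 4(11) = 4 + 44 = 48°C
Mismatches (positions where the bases are not complementary): 3 (at positions 3, 7, 9)
Effective Tm = 48 − 3×6 = 48 − 18 = 30°C

30°C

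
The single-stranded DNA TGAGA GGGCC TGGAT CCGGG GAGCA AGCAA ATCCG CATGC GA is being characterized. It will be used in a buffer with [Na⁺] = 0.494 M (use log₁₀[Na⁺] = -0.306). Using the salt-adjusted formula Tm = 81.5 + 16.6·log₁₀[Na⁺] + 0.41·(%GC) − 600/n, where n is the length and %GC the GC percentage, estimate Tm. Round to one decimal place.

Length n = 42. Base counts: C=10, A=11, G=16, T=5
G+C = 26, so %GC = 26/42 × 100 = 61.905%
Salt term: 16.6 × (-0.306) = -5.08
GC term: 0.41 × 61.905 = 25.381; length term: −600/42 = −14.286
Tm = 81.5 + (-5.08) + 25.381 − 14.286 = 87.515 → 87.5°C

87.5°C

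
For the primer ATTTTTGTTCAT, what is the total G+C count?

2

C=1, A=2, T=8, G=1
G+C = 1 + 1 = 2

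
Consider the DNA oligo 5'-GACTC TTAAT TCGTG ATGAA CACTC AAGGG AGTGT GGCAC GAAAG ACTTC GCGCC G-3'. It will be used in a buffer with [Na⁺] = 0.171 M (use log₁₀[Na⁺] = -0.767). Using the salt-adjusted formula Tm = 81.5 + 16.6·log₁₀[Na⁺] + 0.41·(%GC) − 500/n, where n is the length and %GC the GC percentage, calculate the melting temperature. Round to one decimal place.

Length n = 56. Base counts: A=15, C=13, T=12, G=16
G+C = 29, so %GC = 29/56 × 100 = 51.786%
Salt term: 16.6 × (-0.767) = -12.732
GC term: 0.41 × 51.786 = 21.232; length term: −500/56 = −8.929
Tm = 81.5 + (-12.732) + 21.232 − 8.929 = 81.071 → 81.1°C

81.1°C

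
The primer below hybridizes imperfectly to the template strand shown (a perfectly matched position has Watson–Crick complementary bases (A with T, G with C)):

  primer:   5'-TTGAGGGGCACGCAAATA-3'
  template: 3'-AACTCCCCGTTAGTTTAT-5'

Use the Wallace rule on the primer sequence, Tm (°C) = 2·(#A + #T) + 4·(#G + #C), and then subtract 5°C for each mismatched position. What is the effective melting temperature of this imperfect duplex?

44°C

Primer base counts: A=6, T=3, G=6, C=3 → A+T=9, G+C=9
Perfect-match Tm = 2(9) + 4(9) = 18 + 36 = 54°C
Mismatches (positions where the bases are not complementary): 2 (at positions 11, 12)
Effective Tm = 54 − 2×5 = 54 − 10 = 44°C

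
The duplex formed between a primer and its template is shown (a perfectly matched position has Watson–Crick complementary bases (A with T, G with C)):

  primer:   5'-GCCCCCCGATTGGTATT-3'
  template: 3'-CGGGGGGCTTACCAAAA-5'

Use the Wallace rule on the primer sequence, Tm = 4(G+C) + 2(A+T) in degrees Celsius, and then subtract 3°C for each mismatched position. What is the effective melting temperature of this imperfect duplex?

48°C

Primer base counts: A=2, T=5, G=4, C=6 → A+T=7, G+C=10
Perfect-match Tm = 2(7) + 4(10) = 14 + 40 = 54°C
Mismatches (positions where the bases are not complementary): 2 (at positions 10, 15)
Effective Tm = 54 − 2×3 = 54 − 6 = 48°C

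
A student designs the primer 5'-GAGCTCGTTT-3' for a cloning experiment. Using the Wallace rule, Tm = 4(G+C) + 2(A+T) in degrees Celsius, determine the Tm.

Base counts: G=3, C=2, A=1, T=4
AT pairs contribute 5, GC pairs contribute 5.
Tm = 2(5) + 4(5) = 10 + 20 = 30°C

30°C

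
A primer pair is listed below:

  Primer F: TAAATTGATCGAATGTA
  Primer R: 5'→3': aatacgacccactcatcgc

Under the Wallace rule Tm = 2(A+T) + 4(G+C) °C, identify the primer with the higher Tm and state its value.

Primer F: A+T=13, G+C=4 → Tm = 2(13)+4(4) = 42°C
Primer R: A+T=9, G+C=10 → Tm = 2(9)+4(10) = 58°C
42°C vs 58°C → primer R is higher.

Primer R, 58°C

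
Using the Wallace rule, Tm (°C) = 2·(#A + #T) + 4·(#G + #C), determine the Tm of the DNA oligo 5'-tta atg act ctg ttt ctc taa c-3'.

58°C

Scanning the sequence gives C=5, G=2, T=10, A=5.
A+T = 15, G+C = 7
Tm = 2(15) + 4(7) = 30 + 28 = 58°C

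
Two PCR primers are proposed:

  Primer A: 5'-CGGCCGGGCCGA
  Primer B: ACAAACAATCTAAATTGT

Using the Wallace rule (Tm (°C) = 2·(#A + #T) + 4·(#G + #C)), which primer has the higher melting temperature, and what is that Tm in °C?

Primer A, 46°C

Primer A: A+T=1, G+C=11 → Tm = 2(1)+4(11) = 46°C
Primer B: A+T=14, G+C=4 → Tm = 2(14)+4(4) = 44°C
46°C vs 44°C → primer A is higher.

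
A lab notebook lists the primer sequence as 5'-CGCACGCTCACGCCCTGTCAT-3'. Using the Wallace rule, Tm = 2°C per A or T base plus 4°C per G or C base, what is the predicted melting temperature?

Counting bases: A=3, C=10, G=4, T=4
So N_AT = 7 and N_GC = 14.
Tm = 2×7 + 4×14 = 70°C

70°C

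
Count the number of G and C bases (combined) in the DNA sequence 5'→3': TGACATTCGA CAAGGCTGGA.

C=4, T=4, G=6, A=6
G+C = 6 + 4 = 10

10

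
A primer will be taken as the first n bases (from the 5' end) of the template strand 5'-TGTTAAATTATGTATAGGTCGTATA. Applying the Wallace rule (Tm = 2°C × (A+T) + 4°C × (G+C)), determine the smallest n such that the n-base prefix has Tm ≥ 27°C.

First 11 bases: TGTTAAATTAT → Tm = 24°C (< 27°C)
First 12 bases: TGTTAAATTATG → Tm = 28°C (≥ 27°C)
Each additional base adds 2°C (A/T) or 4°C (G/C), so Tm is non-decreasing in n; n = 12 is the first length to reach 27°C.

n = 12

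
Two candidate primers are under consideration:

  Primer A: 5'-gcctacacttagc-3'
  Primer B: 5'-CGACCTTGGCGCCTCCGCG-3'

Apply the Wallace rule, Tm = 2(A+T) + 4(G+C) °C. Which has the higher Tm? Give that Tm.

Primer A: A+T=6, G+C=7 → Tm = 2(6)+4(7) = 40°C
Primer B: A+T=4, G+C=15 → Tm = 2(4)+4(15) = 68°C
40°C vs 68°C → primer B is higher.

Primer B, 68°C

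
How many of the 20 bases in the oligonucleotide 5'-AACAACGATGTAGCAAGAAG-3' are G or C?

8

Counting bases: A=10, C=3, G=5, T=2
Total G or C: 5 + 3 = 8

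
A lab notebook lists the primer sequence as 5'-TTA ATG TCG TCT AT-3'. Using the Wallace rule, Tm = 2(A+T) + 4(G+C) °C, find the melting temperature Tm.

36°C

Base counts: G=2, T=7, A=3, C=2
So N_AT = 10 and N_GC = 4.
Tm = 4·4 + 2·10 = 16 + 20 = 36°C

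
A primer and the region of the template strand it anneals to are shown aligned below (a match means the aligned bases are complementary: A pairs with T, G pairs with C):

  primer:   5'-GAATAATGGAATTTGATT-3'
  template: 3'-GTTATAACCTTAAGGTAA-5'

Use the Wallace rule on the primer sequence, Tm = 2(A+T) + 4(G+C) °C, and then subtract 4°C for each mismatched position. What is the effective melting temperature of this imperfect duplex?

28°C

Primer base counts: A=7, T=7, G=4, C=0 → A+T=14, G+C=4
Perfect-match Tm = 2(14) + 4(4) = 28 + 16 = 44°C
Mismatches (positions where the bases are not complementary): 4 (at positions 1, 6, 14, 15)
Effective Tm = 44 − 4×4 = 44 − 16 = 28°C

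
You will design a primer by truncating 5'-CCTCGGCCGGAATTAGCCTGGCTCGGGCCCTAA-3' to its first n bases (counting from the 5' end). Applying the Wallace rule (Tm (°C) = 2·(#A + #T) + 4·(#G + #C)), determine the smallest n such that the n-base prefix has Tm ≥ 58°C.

First 17 bases: CCTCGGCCGGAATTAGC → Tm = 56°C (< 58°C)
First 18 bases: CCTCGGCCGGAATTAGCC → Tm = 60°C (≥ 58°C)
Since every base adds ≥2°C, Tm only increases with n, so the threshold is first crossed at n = 18.

n = 18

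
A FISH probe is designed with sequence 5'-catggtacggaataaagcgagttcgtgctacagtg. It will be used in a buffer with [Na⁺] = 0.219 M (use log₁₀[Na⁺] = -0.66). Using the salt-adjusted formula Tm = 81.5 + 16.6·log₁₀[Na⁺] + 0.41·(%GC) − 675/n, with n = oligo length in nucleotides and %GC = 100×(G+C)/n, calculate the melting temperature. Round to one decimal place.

71.2°C

Length n = 35. A=10, G=11, T=8, C=6
G+C = 17, so %GC = 17/35 × 100 = 48.571%
Salt term: 16.6 × (-0.66) = -10.956
GC term: 0.41 × 48.571 = 19.914; length term: −675/35 = −19.286
Tm = 81.5 + (-10.956) + 19.914 − 19.286 = 71.172 → 71.2°C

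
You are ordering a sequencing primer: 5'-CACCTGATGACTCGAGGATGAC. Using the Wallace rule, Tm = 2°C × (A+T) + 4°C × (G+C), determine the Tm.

Base counts: C=6, G=6, T=4, A=6
AT pairs contribute 10, GC pairs contribute 12.
Tm = 2(10) + 4(12) = 20 + 48 = 68°C

68°C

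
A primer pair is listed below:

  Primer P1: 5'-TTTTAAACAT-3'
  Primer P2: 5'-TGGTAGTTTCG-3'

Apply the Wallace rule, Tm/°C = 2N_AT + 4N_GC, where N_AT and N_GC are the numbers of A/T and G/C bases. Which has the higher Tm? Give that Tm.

Primer P1: A+T=9, G+C=1 → Tm = 2(9)+4(1) = 22°C
Primer P2: A+T=6, G+C=5 → Tm = 2(6)+4(5) = 32°C
22°C vs 32°C → primer P2 is higher.

Primer P2, 32°C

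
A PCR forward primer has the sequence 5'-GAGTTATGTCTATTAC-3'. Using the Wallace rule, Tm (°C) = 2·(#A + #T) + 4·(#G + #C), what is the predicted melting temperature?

Scanning the sequence gives G=3, A=4, T=7, C=2.
A+T = 11, G+C = 5
Tm = 2×11 + 4×5 = 42°C

42°C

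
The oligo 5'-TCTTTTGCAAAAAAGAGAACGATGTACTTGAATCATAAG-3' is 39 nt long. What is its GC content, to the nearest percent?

A=16, C=5, G=7, T=11
G+C = 7 + 5 = 12 out of 39 bases
%GC = 12/39 × 100 = 30.77% ≈ 31%

31%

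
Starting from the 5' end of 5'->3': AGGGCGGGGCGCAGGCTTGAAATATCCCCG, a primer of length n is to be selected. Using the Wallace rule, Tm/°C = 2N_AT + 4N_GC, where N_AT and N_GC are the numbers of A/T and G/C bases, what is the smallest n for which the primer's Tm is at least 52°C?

First 13 bases: AGGGCGGGGCGCA → Tm = 48°C (< 52°C)
First 14 bases: AGGGCGGGGCGCAG → Tm = 52°C (≥ 52°C)
Each additional base adds 2°C (A/T) or 4°C (G/C), so Tm is non-decreasing in n; n = 14 is the first length to reach 52°C.

n = 14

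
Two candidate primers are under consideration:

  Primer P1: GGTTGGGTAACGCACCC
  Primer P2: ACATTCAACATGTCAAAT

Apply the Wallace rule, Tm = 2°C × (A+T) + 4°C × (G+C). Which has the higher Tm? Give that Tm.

Primer P1, 56°C

Primer P1: A+T=6, G+C=11 → Tm = 2(6)+4(11) = 56°C
Primer P2: A+T=13, G+C=5 → Tm = 2(13)+4(5) = 46°C
56°C vs 46°C → primer P1 is higher.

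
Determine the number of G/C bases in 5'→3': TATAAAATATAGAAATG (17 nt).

Scanning the sequence gives C=0, T=5, G=2, A=10.
Total G or C: 2 + 0 = 2

2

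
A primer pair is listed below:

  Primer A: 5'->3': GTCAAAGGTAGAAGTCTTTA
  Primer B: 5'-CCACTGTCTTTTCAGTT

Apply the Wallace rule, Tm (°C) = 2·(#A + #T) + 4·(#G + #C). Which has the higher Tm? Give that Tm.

Primer A: A+T=13, G+C=7 → Tm = 2(13)+4(7) = 54°C
Primer B: A+T=10, G+C=7 → Tm = 2(10)+4(7) = 48°C
54°C vs 48°C → primer A is higher.

Primer A, 54°C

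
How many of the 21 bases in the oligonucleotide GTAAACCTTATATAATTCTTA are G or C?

Scanning the sequence gives T=9, G=1, A=8, C=3.
G+C = 1 + 3 = 4

4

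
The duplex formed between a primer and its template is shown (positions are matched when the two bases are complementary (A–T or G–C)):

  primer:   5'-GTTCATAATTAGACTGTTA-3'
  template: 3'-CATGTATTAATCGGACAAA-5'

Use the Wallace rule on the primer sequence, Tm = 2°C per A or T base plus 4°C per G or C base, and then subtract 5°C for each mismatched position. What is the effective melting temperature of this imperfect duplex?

Primer base counts: A=6, T=8, G=3, C=2 → A+T=14, G+C=5
Perfect-match Tm = 2(14) + 4(5) = 28 + 20 = 48°C
Mismatches (positions where the bases are not complementary): 3 (at positions 3, 13, 19)
Effective Tm = 48 − 3×5 = 48 − 15 = 33°C

33°C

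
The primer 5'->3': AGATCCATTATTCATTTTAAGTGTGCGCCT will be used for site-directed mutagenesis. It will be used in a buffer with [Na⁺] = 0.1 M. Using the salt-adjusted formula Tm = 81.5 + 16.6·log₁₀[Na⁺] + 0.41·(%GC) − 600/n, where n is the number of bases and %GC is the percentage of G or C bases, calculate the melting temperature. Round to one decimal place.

Length n = 30. T=12, C=6, G=5, A=7
G+C = 11, so %GC = 11/30 × 100 = 36.667%
Salt term: 16.6 × (-1) = -16.6
GC term: 0.41 × 36.667 = 15.033; length term: −600/30 = −20
Tm = 81.5 + (-16.6) + 15.033 − 20 = 59.933 → 59.9°C

59.9°C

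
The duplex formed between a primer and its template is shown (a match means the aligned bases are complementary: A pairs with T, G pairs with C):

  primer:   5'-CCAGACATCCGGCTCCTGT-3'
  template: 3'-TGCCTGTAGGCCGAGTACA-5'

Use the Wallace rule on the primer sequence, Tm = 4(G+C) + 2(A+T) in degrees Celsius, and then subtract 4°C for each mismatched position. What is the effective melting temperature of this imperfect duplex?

50°C

Primer base counts: A=3, T=4, G=4, C=8 → A+T=7, G+C=12
Perfect-match Tm = 2(7) + 4(12) = 14 + 48 = 62°C
Mismatches (positions where the bases are not complementary): 3 (at positions 1, 3, 16)
Effective Tm = 62 − 3×4 = 62 − 12 = 50°C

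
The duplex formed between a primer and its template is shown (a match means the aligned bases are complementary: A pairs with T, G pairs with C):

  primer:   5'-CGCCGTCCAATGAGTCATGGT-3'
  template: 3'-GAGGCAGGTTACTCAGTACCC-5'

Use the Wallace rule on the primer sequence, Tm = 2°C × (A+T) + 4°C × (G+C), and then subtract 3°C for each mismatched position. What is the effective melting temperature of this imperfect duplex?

Primer base counts: A=4, T=5, G=6, C=6 → A+T=9, G+C=12
Perfect-match Tm = 2(9) + 4(12) = 18 + 48 = 66°C
Mismatches (positions where the bases are not complementary): 2 (at positions 2, 21)
Effective Tm = 66 − 2×3 = 66 − 6 = 60°C

60°C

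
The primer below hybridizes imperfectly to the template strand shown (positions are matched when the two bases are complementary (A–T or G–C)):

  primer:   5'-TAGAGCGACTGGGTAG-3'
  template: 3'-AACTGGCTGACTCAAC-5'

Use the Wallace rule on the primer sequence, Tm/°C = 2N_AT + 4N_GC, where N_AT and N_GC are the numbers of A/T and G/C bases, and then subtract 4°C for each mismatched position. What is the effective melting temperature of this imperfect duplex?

34°C

Primer base counts: A=4, T=3, G=7, C=2 → A+T=7, G+C=9
Perfect-match Tm = 2(7) + 4(9) = 14 + 36 = 50°C
Mismatches (positions where the bases are not complementary): 4 (at positions 2, 5, 12, 15)
Effective Tm = 50 − 4×4 = 50 − 16 = 34°C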